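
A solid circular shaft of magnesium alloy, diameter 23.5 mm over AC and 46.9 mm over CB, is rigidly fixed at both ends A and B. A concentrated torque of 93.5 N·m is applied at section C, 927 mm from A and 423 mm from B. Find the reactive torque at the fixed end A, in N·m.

Compatibility: T_A·a/J_AC = T_B·b/J_CB with T_A + T_B = T₀.
J_AC = 2.99×10^-8 m⁴, J_CB = 4.75×10^-7 m⁴, so T_A = T₀·(J_AC/a)/((J_AC/a)+(J_CB/b)) = 2.614 N·m, T_B = 90.89 N·m.

2.61 N·m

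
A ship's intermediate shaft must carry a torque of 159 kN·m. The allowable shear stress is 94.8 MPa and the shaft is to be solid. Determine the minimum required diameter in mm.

For a solid shaft τ_max = 16T/(πd³), so d = (16T/(π τ_allow))^(1/3) = (16·159000/(π·9.48×10^7))^(1/3) = 0.2044 m.

204 mm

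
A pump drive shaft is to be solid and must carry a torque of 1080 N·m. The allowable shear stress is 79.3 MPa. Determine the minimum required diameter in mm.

For a solid shaft τ_max = 16T/(πd³), so d = (16T/(π τ_allow))^(1/3) = (16·1080/(π·7.93×10^7))^(1/3) = 0.04109 m.

41.1 mm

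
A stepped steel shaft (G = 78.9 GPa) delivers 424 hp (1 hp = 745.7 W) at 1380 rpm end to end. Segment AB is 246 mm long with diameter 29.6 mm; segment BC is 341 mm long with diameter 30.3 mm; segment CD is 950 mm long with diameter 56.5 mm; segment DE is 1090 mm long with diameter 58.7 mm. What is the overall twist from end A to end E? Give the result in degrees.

ω = 2π·1380/60 = 144.5 rad/s, so T = P/ω = 424×745.7 / 144.5 = 2188 N·m.
J_AB = π(0.0296)⁴/32 = 7.54×10^-8 m⁴; J_BC = π(0.0303)⁴/32 = 8.28×10^-8 m⁴; J_CD = π(0.0565)⁴/32 = 1.00×10^-6 m⁴; J_DE = π(0.0587)⁴/32 = 1.17×10^-6 m⁴.
θ = (T/G)·Σ L_i/J_i = (2188/78.9×10⁹)·(0.246/7.54×10^-8 + 0.341/8.28×10^-8 + 0.950/1.00×10^-6 + 1.09/1.17×10^-6) = 0.2570 rad.

14.7°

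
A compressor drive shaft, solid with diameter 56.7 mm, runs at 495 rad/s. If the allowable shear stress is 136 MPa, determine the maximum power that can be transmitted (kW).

J = πd⁴/32 = π(0.0567)⁴/32 = 1.015×10^-6 m⁴.
T_max = τ_allow·J/r = 1.36×10^8 × 1.015×10^-6 / 0.0284 = 4868 N·m.
ω = 495 rad/s, so P_max = T_max·ω = 2.409×10^6 W.

2410 kW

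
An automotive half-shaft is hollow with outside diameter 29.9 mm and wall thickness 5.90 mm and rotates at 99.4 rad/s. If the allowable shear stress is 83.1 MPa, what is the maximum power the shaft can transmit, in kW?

J = π(d_o⁴ − d_i⁴)/32 = π(0.0299⁴ − 0.0181⁴)/32 = 6.793×10^-8 m⁴.
T_max = τ_allow·J/r = 8.31×10^7 × 6.793×10^-8 / 0.0149 = 377.6 N·m.
ω = 99.4 rad/s, so P_max = T_max·ω = 3.753×10^4 W.

37.5 kW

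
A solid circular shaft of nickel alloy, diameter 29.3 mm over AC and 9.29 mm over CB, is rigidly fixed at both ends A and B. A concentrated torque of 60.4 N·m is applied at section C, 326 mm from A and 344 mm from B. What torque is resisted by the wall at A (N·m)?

59.8 N·m

Compatibility: T_A·a/J_AC = T_B·b/J_CB with T_A + T_B = T₀.
J_AC = 7.24×10^-8 m⁴, J_CB = 7.31×10^-10 m⁴, so T_A = T₀·(J_AC/a)/((J_AC/a)+(J_CB/b)) = 59.83 N·m, T_B = 0.5730 N·m.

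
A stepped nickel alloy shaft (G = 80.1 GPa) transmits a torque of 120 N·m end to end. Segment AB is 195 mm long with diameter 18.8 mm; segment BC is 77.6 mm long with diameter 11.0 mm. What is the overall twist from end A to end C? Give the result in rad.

0.105 rad

J_AB = π(0.0188)⁴/32 = 1.23×10^-8 m⁴; J_BC = π(0.0110)⁴/32 = 1.44×10^-9 m⁴.
θ = (T/G)·Σ L_i/J_i = (120.0/80.1×10⁹)·(0.195/1.23×10^-8 + 0.0776/1.44×10^-9) = 0.1047 rad.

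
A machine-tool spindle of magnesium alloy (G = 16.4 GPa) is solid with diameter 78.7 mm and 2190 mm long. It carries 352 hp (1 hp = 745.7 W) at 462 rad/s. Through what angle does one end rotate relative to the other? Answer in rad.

ω = 462 rad/s, so T = P/ω = 352×745.7 / 462.0 = 568.2 N·m.
J = πd⁴/32 = π(0.0787)⁴/32 = 3.766×10^-6 m⁴.
θ = T·L/(G·J) = 568.2 × 2.19 / (16.4×10⁹ × 3.766×10^-6) = 0.02014 rad.

0.0201 rad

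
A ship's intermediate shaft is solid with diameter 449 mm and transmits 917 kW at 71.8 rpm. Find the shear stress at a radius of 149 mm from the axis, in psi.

661 psi

ω = 2π·71.8/60 = 7.519 rad/s, so T = P/ω = 917×10³ / 7.519 = 122000 N·m.
J = πd⁴/32 = π(0.449)⁴/32 = 3.990×10^-3 m⁴.
Shear stress varies linearly with radius: τ = T·r/J = 122000 × 0.149 / 3.990×10^-3 = 4.554×10^6 Pa.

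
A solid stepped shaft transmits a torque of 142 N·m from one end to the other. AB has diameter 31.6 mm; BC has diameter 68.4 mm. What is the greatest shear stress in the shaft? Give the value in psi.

3320 psi

Under the same torque, τ_max = 16T/(πd³) is largest where d is smallest — segment AB (d = 31.6 mm).
τ_max = 16·142.0/(π·(0.0316)³) = 2.292×10^7 Pa.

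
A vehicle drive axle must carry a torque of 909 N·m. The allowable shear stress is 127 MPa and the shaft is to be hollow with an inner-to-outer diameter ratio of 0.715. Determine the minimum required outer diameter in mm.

For a hollow shaft with d_i/d_o = 0.715: τ_max = 16T/(π d_o³ (1−k⁴)), so d_o = [16T/(π τ_allow (1−k⁴))]^(1/3) = [16·909.0/(π·1.27×10^8·0.7386)]^(1/3) = 0.03668 m.

36.7 mm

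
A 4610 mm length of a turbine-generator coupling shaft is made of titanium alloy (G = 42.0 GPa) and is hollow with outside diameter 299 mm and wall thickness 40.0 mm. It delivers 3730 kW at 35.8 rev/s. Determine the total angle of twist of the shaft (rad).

ω = 2π·35.8 = 224.9 rad/s, so T = P/ω = 3730×10³ / 224.9 = 16580 N·m.
J = π(d_o⁴ − d_i⁴)/32 = π(0.299⁴ − 0.219⁴)/32 = 5.588×10^-4 m⁴.
θ = T·L/(G·J) = 16580 × 4.61 / (42.0×10⁹ × 5.588×10^-4) = 3.257×10^-3 rad.

0.00326 rad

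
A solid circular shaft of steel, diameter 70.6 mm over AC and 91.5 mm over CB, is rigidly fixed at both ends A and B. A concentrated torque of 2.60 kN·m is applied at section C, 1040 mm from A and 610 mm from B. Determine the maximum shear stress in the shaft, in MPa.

Compatibility: T_A·a/J_AC = T_B·b/J_CB with T_A + T_B = T₀.
J_AC = 2.44×10^-6 m⁴, J_CB = 6.88×10^-6 m⁴, so T_A = T₀·(J_AC/a)/((J_AC/a)+(J_CB/b)) = 447.5 N·m, T_B = 2153 N·m.
τ in each portion: τ_AC = 6.48×10^6 Pa, τ_CB = 1.43×10^7 Pa; maximum is in CB.
τ_max = T_CB·r/J = 2153·0.0457/6.88×10^-6 = 1.431×10^7 Pa.

14.3 MPa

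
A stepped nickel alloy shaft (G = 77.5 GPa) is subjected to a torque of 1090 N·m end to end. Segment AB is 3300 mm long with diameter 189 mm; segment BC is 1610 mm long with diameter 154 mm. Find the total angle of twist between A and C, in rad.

7.81e-4 rad

J_AB = π(0.189)⁴/32 = 1.25×10^-4 m⁴; J_BC = π(0.154)⁴/32 = 5.52×10^-5 m⁴.
θ = (T/G)·Σ L_i/J_i = (1090/77.5×10⁹)·(3.30/1.25×10^-4 + 1.61/5.52×10^-5) = 7.806×10^-4 rad.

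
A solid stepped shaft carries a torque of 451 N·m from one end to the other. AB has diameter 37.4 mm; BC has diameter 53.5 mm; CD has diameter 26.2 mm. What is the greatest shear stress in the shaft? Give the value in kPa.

128000 kPa

Under the same torque, τ_max = 16T/(πd³) is largest where d is smallest — segment CD (d = 26.2 mm).
τ_max = 16·451.0/(π·(0.0262)³) = 1.277×10^8 Pa.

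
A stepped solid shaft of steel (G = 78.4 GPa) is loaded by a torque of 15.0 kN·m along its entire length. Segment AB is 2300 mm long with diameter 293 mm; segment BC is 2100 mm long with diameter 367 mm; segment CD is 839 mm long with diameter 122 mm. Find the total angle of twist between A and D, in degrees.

J_AB = π(0.293)⁴/32 = 7.24×10^-4 m⁴; J_BC = π(0.367)⁴/32 = 1.78×10^-3 m⁴; J_CD = π(0.122)⁴/32 = 2.17×10^-5 m⁴.
θ = (T/G)·Σ L_i/J_i = (15000/78.4×10⁹)·(2.30/7.24×10^-4 + 2.10/1.78×10^-3 + 0.839/2.17×10^-5) = 8.214×10^-3 rad.

0.471°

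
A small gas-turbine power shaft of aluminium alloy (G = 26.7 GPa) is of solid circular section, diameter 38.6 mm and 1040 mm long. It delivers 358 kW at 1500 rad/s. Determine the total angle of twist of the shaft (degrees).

2.44°

ω = 1500 rad/s, so T = P/ω = 358×10³ / 1500 = 238.7 N·m.
J = πd⁴/32 = π(0.0386)⁴/32 = 2.179×10^-7 m⁴.
θ = T·L/(G·J) = 238.7 × 1.04 / (26.7×10⁹ × 2.179×10^-7) = 0.04265 rad.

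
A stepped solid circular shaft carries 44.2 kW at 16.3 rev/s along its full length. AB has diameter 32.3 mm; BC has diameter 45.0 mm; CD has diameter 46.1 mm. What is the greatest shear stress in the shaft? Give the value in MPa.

ω = 2π·16.3 = 102.4 rad/s, so T = P/ω = 44.2×10³ / 102.4 = 431.6 N·m.
Under the same torque, τ_max = 16T/(πd³) is largest where d is smallest — segment AB (d = 32.3 mm).
τ_max = 16·431.6/(π·(0.0323)³) = 6.523×10^7 Pa.

65.2 MPa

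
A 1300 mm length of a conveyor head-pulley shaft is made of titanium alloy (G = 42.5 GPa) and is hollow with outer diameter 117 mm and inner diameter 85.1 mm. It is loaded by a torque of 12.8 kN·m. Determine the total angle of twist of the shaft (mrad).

29.6 mrad

J = π(d_o⁴ − d_i⁴)/32 = π(0.117⁴ − 0.0851⁴)/32 = 1.325×10^-5 m⁴.
θ = T·L/(G·J) = 12800 × 1.30 / (42.5×10⁹ × 1.325×10^-5) = 0.02955 rad.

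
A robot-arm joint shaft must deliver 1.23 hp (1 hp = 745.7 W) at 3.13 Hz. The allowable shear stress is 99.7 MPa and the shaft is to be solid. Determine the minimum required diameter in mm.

13.4 mm

ω = 2π·3.13 = 19.67 rad/s, so T = P/ω = 1.23×745.7 / 19.67 = 46.64 N·m.
For a solid shaft τ_max = 16T/(πd³), so d = (16T/(π τ_allow))^(1/3) = (16·46.64/(π·9.97×10^7))^(1/3) = 0.01336 m.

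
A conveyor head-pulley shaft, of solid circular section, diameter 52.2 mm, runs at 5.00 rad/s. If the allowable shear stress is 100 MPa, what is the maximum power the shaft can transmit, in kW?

J = πd⁴/32 = π(0.0522)⁴/32 = 7.289×10^-7 m⁴.
T_max = τ_allow·J/r = 1.00×10^8 × 7.289×10^-7 / 0.0261 = 2793 N·m.
ω = 5.00 rad/s, so P_max = T_max·ω = 1.396×10^4 W.

14.0 kW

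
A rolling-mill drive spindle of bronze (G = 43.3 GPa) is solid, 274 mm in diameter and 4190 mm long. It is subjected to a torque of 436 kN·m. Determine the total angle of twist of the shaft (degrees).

4.37°

J = πd⁴/32 = π(0.274)⁴/32 = 5.534×10^-4 m⁴.
θ = T·L/(G·J) = 436000 × 4.19 / (43.3×10⁹ × 5.534×10^-4) = 0.07624 rad.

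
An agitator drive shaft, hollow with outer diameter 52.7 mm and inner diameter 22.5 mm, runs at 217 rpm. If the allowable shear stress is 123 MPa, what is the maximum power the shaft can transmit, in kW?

J = π(d_o⁴ − d_i⁴)/32 = π(0.0527⁴ − 0.0225⁴)/32 = 7.321×10^-7 m⁴.
T_max = τ_allow·J/r = 1.23×10^8 × 7.321×10^-7 / 0.0264 = 3417 N·m.
ω = 2π·217/60 = 22.72 rad/s, so P_max = T_max·ω = 7.766×10^4 W.

77.7 kW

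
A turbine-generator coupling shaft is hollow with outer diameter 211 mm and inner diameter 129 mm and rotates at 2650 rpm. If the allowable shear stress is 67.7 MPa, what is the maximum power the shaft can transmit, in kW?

29800 kW

J = π(d_o⁴ − d_i⁴)/32 = π(0.211⁴ − 0.129⁴)/32 = 1.674×10^-4 m⁴.
T_max = τ_allow·J/r = 6.77×10^7 × 1.674×10^-4 / 0.105 = 107400 N·m.
ω = 2π·2650/60 = 277.5 rad/s, so P_max = T_max·ω = 2.981×10^7 W.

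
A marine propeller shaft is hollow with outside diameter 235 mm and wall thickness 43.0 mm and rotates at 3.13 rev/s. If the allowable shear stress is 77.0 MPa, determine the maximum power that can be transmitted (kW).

J = π(d_o⁴ − d_i⁴)/32 = π(0.235⁴ − 0.149⁴)/32 = 2.510×10^-4 m⁴.
T_max = τ_allow·J/r = 7.70×10^7 × 2.510×10^-4 / 0.117 = 164500 N·m.
ω = 2π·3.13 = 19.67 rad/s, so P_max = T_max·ω = 3.235×10^6 W.

3240 kW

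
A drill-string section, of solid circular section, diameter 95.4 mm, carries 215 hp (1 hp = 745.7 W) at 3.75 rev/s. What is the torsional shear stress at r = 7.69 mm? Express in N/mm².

6.43 N/mm²

ω = 2π·3.75 = 23.56 rad/s, so T = P/ω = 215×745.7 / 23.56 = 6804 N·m.
J = πd⁴/32 = π(0.0954)⁴/32 = 8.132×10^-6 m⁴.
Shear stress varies linearly with radius: τ = T·r/J = 6804 × 0.00769 / 8.132×10^-6 = 6.435×10^6 Pa.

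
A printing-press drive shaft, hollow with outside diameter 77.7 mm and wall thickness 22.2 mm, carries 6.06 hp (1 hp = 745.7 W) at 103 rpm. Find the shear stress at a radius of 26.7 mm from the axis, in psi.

ω = 2π·103/60 = 10.79 rad/s, so T = P/ω = 6.06×745.7 / 10.79 = 419.0 N·m.
J = π(d_o⁴ − d_i⁴)/32 = π(0.0777⁴ − 0.0333⁴)/32 = 3.458×10^-6 m⁴.
Shear stress varies linearly with radius: τ = T·r/J = 419.0 × 0.0267 / 3.458×10^-6 = 3.235×10^6 Pa.

469 psi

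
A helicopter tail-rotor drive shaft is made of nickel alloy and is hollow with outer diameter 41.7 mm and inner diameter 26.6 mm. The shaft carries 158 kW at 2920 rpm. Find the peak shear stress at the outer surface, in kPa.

43500 kPa

ω = 2π·2920/60 = 305.8 rad/s, so T = P/ω = 158×10³ / 305.8 = 516.7 N·m.
J = π(d_o⁴ − d_i⁴)/32 = π(0.0417⁴ − 0.0266⁴)/32 = 2.477×10^-7 m⁴.
τ_max = T·r/J = 516.7 × 0.0209 / 2.477×10^-7 = 4.349×10^7 Pa.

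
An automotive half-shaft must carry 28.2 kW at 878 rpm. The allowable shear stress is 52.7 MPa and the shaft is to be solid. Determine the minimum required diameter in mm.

30.9 mm

ω = 2π·878/60 = 91.94 rad/s, so T = P/ω = 28.2×10³ / 91.94 = 306.7 N·m.
For a solid shaft τ_max = 16T/(πd³), so d = (16T/(π τ_allow))^(1/3) = (16·306.7/(π·5.27×10^7))^(1/3) = 0.03095 m.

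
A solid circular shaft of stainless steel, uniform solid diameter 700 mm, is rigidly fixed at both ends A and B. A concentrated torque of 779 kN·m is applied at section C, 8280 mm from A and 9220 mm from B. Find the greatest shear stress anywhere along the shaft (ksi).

With uniform GJ and both ends fixed, compatibility θ_AC = θ_CB gives T_A·a = T_B·b, together with T_A + T_B = T₀.
T_A = T₀·b/(a+b) = 779000·9220/17500 = 410400 N·m; T_B = 368600 N·m.
τ in each portion: τ_AC = 6.09×10^6 Pa, τ_CB = 5.47×10^6 Pa; maximum is in AC.
τ_max = T_AC·r/J = 410400·0.350/0.0236 = 6.094×10^6 Pa.

0.884 ksi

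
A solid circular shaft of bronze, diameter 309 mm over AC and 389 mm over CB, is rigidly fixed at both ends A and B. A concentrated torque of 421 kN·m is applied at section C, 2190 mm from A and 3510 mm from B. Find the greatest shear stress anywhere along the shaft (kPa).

28300 kPa

Compatibility: T_A·a/J_AC = T_B·b/J_CB with T_A + T_B = T₀.
J_AC = 8.95×10^-4 m⁴, J_CB = 2.25×10^-3 m⁴, so T_A = T₀·(J_AC/a)/((J_AC/a)+(J_CB/b)) = 164000 N·m, T_B = 257000 N·m.
τ in each portion: τ_AC = 2.83×10^7 Pa, τ_CB = 2.22×10^7 Pa; maximum is in AC.
τ_max = T_AC·r/J = 164000·0.154/8.95×10^-4 = 2.831×10^7 Pa.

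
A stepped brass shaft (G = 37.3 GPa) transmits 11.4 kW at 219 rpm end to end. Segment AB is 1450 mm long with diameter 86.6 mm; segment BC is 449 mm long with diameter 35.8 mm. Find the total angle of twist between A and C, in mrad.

ω = 2π·219/60 = 22.93 rad/s, so T = P/ω = 11.4×10³ / 22.93 = 497.1 N·m.
J_AB = π(0.0866)⁴/32 = 5.52×10^-6 m⁴; J_BC = π(0.0358)⁴/32 = 1.61×10^-7 m⁴.
θ = (T/G)·Σ L_i/J_i = (497.1/37.3×10⁹)·(1.45/5.52×10^-6 + 0.449/1.61×10^-7) = 0.04061 rad.

40.6 mrad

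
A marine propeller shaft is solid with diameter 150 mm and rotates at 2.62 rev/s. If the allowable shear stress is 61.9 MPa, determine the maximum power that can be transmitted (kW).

675 kW

J = πd⁴/32 = π(0.150)⁴/32 = 4.970×10^-5 m⁴.
T_max = τ_allow·J/r = 6.19×10^7 × 4.970×10^-5 / 0.0750 = 41020 N·m.
ω = 2π·2.62 = 16.46 rad/s, so P_max = T_max·ω = 6.753×10^5 W.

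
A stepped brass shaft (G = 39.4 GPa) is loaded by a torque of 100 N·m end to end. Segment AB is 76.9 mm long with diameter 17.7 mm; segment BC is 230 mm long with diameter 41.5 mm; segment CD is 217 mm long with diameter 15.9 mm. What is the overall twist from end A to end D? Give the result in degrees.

J_AB = π(0.0177)⁴/32 = 9.64×10^-9 m⁴; J_BC = π(0.0415)⁴/32 = 2.91×10^-7 m⁴; J_CD = π(0.0159)⁴/32 = 6.27×10^-9 m⁴.
θ = (T/G)·Σ L_i/J_i = (100.0/39.4×10⁹)·(0.0769/9.64×10^-9 + 0.230/2.91×10^-7 + 0.217/6.27×10^-9) = 0.1100 rad.

6.30°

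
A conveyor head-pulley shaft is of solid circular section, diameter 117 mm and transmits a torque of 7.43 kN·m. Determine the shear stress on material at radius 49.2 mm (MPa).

J = πd⁴/32 = π(0.117)⁴/32 = 1.840×10^-5 m⁴.
Shear stress varies linearly with radius: τ = T·r/J = 7430 × 0.0492 / 1.840×10^-5 = 1.987×10^7 Pa.

19.9 MPa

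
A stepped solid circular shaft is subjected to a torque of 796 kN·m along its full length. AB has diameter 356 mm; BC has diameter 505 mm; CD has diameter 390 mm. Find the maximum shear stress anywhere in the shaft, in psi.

Under the same torque, τ_max = 16T/(πd³) is largest where d is smallest — segment AB (d = 356 mm).
τ_max = 16·796000/(π·(0.356)³) = 8.985×10^7 Pa.

13000 psi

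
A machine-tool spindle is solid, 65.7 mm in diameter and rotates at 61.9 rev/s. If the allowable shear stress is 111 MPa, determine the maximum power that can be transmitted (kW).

J = πd⁴/32 = π(0.0657)⁴/32 = 1.829×10^-6 m⁴.
T_max = τ_allow·J/r = 1.11×10^8 × 1.829×10^-6 / 0.0329 = 6181 N·m.
ω = 2π·61.9 = 388.9 rad/s, so P_max = T_max·ω = 2.404×10^6 W.

2400 kW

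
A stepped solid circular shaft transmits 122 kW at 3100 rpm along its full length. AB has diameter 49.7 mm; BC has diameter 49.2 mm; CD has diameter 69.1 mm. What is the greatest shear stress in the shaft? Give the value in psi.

ω = 2π·3100/60 = 324.6 rad/s, so T = P/ω = 122×10³ / 324.6 = 375.8 N·m.
Under the same torque, τ_max = 16T/(πd³) is largest where d is smallest — segment BC (d = 49.2 mm).
τ_max = 16·375.8/(π·(0.0492)³) = 1.607×10^7 Pa.

2330 psi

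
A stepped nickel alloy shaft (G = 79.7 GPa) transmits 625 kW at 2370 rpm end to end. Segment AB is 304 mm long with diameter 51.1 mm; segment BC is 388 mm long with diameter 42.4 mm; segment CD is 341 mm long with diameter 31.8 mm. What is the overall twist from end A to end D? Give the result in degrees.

9.19°

ω = 2π·2370/60 = 248.2 rad/s, so T = P/ω = 625×10³ / 248.2 = 2518 N·m.
J_AB = π(0.0511)⁴/32 = 6.69×10^-7 m⁴; J_BC = π(0.0424)⁴/32 = 3.17×10^-7 m⁴; J_CD = π(0.0318)⁴/32 = 1.00×10^-7 m⁴.
θ = (T/G)·Σ L_i/J_i = (2518/79.7×10⁹)·(0.304/6.69×10^-7 + 0.388/3.17×10^-7 + 0.341/1.00×10^-7) = 0.1603 rad.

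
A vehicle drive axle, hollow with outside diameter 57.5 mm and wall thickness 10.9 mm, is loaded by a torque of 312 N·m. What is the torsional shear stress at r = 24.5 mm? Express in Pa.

J = π(d_o⁴ − d_i⁴)/32 = π(0.0575⁴ − 0.0357⁴)/32 = 9.137×10^-7 m⁴.
Shear stress varies linearly with radius: τ = T·r/J = 312.0 × 0.0245 / 9.137×10^-7 = 8.366×10^6 Pa.

8.37e6 Pa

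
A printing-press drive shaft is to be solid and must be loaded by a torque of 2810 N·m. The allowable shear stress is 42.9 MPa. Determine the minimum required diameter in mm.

69.4 mm

For a solid shaft τ_max = 16T/(πd³), so d = (16T/(π τ_allow))^(1/3) = (16·2810/(π·4.29×10^7))^(1/3) = 0.06935 m.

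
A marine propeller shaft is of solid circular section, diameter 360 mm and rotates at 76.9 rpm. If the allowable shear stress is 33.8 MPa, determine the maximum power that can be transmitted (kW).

J = πd⁴/32 = π(0.360)⁴/32 = 1.649×10^-3 m⁴.
T_max = τ_allow·J/r = 3.38×10^7 × 1.649×10^-3 / 0.180 = 309600 N·m.
ω = 2π·76.9/60 = 8.053 rad/s, so P_max = T_max·ω = 2.493×10^6 W.

2490 kW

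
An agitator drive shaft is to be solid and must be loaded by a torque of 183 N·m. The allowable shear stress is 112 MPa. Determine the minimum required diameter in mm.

20.3 mm

For a solid shaft τ_max = 16T/(πd³), so d = (16T/(π τ_allow))^(1/3) = (16·183.0/(π·1.12×10^8))^(1/3) = 0.02026 m.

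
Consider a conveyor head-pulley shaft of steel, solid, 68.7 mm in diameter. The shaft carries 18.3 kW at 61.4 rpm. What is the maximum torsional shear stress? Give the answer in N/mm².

44.7 N/mm²

ω = 2π·61.4/60 = 6.430 rad/s, so T = P/ω = 18.3×10³ / 6.430 = 2846 N·m.
J = πd⁴/32 = π(0.0687)⁴/32 = 2.187×10^-6 m⁴.
τ_max = T·r/J = 2846 × 0.0343 / 2.187×10^-6 = 4.470×10^7 Pa.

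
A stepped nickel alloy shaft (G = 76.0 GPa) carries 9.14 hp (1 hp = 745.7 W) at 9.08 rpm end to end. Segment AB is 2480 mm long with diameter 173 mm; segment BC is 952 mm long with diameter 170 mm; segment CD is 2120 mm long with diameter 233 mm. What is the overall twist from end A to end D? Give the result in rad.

ω = 2π·9.08/60 = 0.9509 rad/s, so T = P/ω = 9.14×745.7 / 0.9509 = 7168 N·m.
J_AB = π(0.173)⁴/32 = 8.79×10^-5 m⁴; J_BC = π(0.170)⁴/32 = 8.20×10^-5 m⁴; J_CD = π(0.233)⁴/32 = 2.89×10^-4 m⁴.
θ = (T/G)·Σ L_i/J_i = (7168/76.0×10⁹)·(2.48/8.79×10^-5 + 0.952/8.20×10^-5 + 2.12/2.89×10^-4) = 4.446×10^-3 rad.

0.00445 rad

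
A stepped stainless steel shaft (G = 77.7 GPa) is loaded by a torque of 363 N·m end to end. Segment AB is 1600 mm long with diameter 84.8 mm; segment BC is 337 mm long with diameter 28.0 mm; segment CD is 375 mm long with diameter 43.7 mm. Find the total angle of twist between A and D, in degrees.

J_AB = π(0.0848)⁴/32 = 5.08×10^-6 m⁴; J_BC = π(0.0280)⁴/32 = 6.03×10^-8 m⁴; J_CD = π(0.0437)⁴/32 = 3.58×10^-7 m⁴.
θ = (T/G)·Σ L_i/J_i = (363.0/77.7×10⁹)·(1.60/5.08×10^-6 + 0.337/6.03×10^-8 + 0.375/3.58×10^-7) = 0.03246 rad.

1.86°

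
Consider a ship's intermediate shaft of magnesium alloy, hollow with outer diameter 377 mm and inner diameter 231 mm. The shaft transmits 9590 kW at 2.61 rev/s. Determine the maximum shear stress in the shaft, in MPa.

64.7 MPa

ω = 2π·2.61 = 16.40 rad/s, so T = P/ω = 9590×10³ / 16.40 = 584800 N·m.
J = π(d_o⁴ − d_i⁴)/32 = π(0.377⁴ − 0.231⁴)/32 = 1.704×10^-3 m⁴.
τ_max = T·r/J = 584800 × 0.189 / 1.704×10^-3 = 6.470×10^7 Pa.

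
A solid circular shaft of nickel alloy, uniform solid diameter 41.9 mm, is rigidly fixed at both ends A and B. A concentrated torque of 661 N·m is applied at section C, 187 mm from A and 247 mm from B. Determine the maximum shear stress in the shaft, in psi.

3780 psi

With uniform GJ and both ends fixed, compatibility θ_AC = θ_CB gives T_A·a = T_B·b, together with T_A + T_B = T₀.
T_A = T₀·b/(a+b) = 661.0·247/434.0 = 376.2 N·m; T_B = 284.8 N·m.
τ in each portion: τ_AC = 2.60×10^7 Pa, τ_CB = 1.97×10^7 Pa; maximum is in AC.
τ_max = T_AC·r/J = 376.2·0.0209/3.03×10^-7 = 2.605×10^7 Pa.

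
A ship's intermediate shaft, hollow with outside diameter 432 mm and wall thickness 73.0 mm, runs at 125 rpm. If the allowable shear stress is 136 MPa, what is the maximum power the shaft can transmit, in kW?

22800 kW

J = π(d_o⁴ − d_i⁴)/32 = π(0.432⁴ − 0.286⁴)/32 = 2.762×10^-3 m⁴.
T_max = τ_allow·J/r = 1.36×10^8 × 2.762×10^-3 / 0.216 = 1.739e6 N·m.
ω = 2π·125/60 = 13.09 rad/s, so P_max = T_max·ω = 2.277×10^7 W.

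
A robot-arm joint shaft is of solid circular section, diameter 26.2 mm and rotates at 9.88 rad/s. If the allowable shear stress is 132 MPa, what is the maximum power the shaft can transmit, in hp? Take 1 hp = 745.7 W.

6.18 hp

J = πd⁴/32 = π(0.0262)⁴/32 = 4.626×10^-8 m⁴.
T_max = τ_allow·J/r = 1.32×10^8 × 4.626×10^-8 / 0.0131 = 466.1 N·m.
ω = 9.88 rad/s, so P_max = T_max·ω = 4605 W.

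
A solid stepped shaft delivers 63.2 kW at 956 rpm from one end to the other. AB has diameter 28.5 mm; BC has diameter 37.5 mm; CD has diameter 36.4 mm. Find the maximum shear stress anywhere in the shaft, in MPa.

ω = 2π·956/60 = 100.1 rad/s, so T = P/ω = 63.2×10³ / 100.1 = 631.3 N·m.
Under the same torque, τ_max = 16T/(πd³) is largest where d is smallest — segment AB (d = 28.5 mm).
τ_max = 16·631.3/(π·(0.0285)³) = 1.389×10^8 Pa.

139 MPa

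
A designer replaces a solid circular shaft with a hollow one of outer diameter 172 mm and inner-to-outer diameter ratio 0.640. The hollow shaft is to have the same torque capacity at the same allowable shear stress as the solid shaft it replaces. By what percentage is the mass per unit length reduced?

Equal τ_max and T ⇒ the solid shaft needs d_s³ = d_o³(1−k⁴), so d_s = 172·(1−0.640⁴)^(1/3) = 161.8 mm.
Area ratio A_h/A_s = d_o²(1−k²)/d_s² = (1−k²)/(1−k⁴)^(2/3) = 0.6673.
Mass saving = 1 − 0.6673 = 33.3 %.

33.3 %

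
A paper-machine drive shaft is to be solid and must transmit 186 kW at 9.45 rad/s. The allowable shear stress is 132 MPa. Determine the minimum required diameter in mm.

91.2 mm

ω = 9.45 rad/s, so T = P/ω = 186×10³ / 9.450 = 19680 N·m.
For a solid shaft τ_max = 16T/(πd³), so d = (16T/(π τ_allow))^(1/3) = (16·19680/(π·1.32×10^8))^(1/3) = 0.09123 m.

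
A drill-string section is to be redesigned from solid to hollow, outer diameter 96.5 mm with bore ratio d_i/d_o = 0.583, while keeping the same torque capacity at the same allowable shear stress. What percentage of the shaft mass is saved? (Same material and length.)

28.4 %

Equal τ_max and T ⇒ the solid shaft needs d_s³ = d_o³(1−k⁴), so d_s = 96.5·(1−0.583⁴)^(1/3) = 92.63 mm.
Area ratio A_h/A_s = d_o²(1−k²)/d_s² = (1−k²)/(1−k⁴)^(2/3) = 0.7164.
Mass saving = 1 − 0.7164 = 28.4 %.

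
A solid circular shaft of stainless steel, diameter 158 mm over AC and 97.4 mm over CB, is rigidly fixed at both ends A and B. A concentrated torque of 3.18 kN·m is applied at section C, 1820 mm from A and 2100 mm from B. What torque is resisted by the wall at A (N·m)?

Compatibility: T_A·a/J_AC = T_B·b/J_CB with T_A + T_B = T₀.
J_AC = 6.12×10^-5 m⁴, J_CB = 8.84×10^-6 m⁴, so T_A = T₀·(J_AC/a)/((J_AC/a)+(J_CB/b)) = 2826 N·m, T_B = 353.7 N·m.

2830 N·m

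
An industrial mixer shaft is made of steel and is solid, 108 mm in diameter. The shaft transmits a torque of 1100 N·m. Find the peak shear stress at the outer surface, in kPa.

J = πd⁴/32 = π(0.108)⁴/32 = 1.336×10^-5 m⁴.
τ_max = T·r/J = 1100 × 0.0540 / 1.336×10^-5 = 4.447×10^6 Pa.

4450 kPa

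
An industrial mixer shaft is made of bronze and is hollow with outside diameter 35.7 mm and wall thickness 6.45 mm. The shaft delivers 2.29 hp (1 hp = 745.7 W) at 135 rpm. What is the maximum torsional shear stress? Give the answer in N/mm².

ω = 2π·135/60 = 14.14 rad/s, so T = P/ω = 2.29×745.7 / 14.14 = 120.8 N·m.
J = π(d_o⁴ − d_i⁴)/32 = π(0.0357⁴ − 0.0228⁴)/32 = 1.329×10^-7 m⁴.
τ_max = T·r/J = 120.8 × 0.0179 / 1.329×10^-7 = 1.622×10^7 Pa.

16.2 N/mm²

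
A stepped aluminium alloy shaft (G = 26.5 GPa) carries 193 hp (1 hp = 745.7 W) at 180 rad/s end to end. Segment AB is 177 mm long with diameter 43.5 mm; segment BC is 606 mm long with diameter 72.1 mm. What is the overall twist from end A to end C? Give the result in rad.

ω = 180 rad/s, so T = P/ω = 193×745.7 / 180.0 = 799.6 N·m.
J_AB = π(0.0435)⁴/32 = 3.52×10^-7 m⁴; J_BC = π(0.0721)⁴/32 = 2.65×10^-6 m⁴.
θ = (T/G)·Σ L_i/J_i = (799.6/26.5×10⁹)·(0.177/3.52×10^-7 + 0.606/2.65×10^-6) = 0.02208 rad.

0.0221 rad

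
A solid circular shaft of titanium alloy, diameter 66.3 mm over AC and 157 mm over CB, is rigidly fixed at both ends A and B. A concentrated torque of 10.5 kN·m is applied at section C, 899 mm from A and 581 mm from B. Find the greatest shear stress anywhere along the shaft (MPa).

13.5 MPa

Compatibility: T_A·a/J_AC = T_B·b/J_CB with T_A + T_B = T₀.
J_AC = 1.90×10^-6 m⁴, J_CB = 5.96×10^-5 m⁴, so T_A = T₀·(J_AC/a)/((J_AC/a)+(J_CB/b)) = 211.5 N·m, T_B = 10290 N·m.
τ in each portion: τ_AC = 3.70×10^6 Pa, τ_CB = 1.35×10^7 Pa; maximum is in CB.
τ_max = T_CB·r/J = 10290·0.0785/5.96×10^-5 = 1.354×10^7 Pa.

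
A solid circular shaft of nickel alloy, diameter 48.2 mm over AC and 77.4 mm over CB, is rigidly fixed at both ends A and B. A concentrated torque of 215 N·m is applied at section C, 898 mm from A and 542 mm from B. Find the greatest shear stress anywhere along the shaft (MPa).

2.16 MPa

Compatibility: T_A·a/J_AC = T_B·b/J_CB with T_A + T_B = T₀.
J_AC = 5.30×10^-7 m⁴, J_CB = 3.52×10^-6 m⁴, so T_A = T₀·(J_AC/a)/((J_AC/a)+(J_CB/b)) = 17.89 N·m, T_B = 197.1 N·m.
τ in each portion: τ_AC = 8.14×10^5 Pa, τ_CB = 2.16×10^6 Pa; maximum is in CB.
τ_max = T_CB·r/J = 197.1·0.0387/3.52×10^-6 = 2.165×10^6 Pa.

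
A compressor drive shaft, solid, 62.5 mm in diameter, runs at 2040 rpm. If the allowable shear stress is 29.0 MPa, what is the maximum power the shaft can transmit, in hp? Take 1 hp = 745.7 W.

J = πd⁴/32 = π(0.0625)⁴/32 = 1.498×10^-6 m⁴.
T_max = τ_allow·J/r = 2.90×10^7 × 1.498×10^-6 / 0.0312 = 1390 N·m.
ω = 2π·2040/60 = 213.6 rad/s, so P_max = T_max·ω = 2.970×10^5 W.

398 hp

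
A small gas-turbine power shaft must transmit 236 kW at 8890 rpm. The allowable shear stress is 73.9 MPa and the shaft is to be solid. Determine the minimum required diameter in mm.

25.9 mm

ω = 2π·8890/60 = 931.0 rad/s, so T = P/ω = 236×10³ / 931.0 = 253.5 N·m.
For a solid shaft τ_max = 16T/(πd³), so d = (16T/(π τ_allow))^(1/3) = (16·253.5/(π·7.39×10^7))^(1/3) = 0.02595 m.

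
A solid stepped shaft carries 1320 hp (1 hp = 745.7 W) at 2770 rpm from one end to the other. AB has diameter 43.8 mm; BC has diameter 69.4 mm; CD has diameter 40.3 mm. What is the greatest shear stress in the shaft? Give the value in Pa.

2.64e8 Pa

ω = 2π·2770/60 = 290.1 rad/s, so T = P/ω = 1320×745.7 / 290.1 = 3393 N·m.
Under the same torque, τ_max = 16T/(πd³) is largest where d is smallest — segment CD (d = 40.3 mm).
τ_max = 16·3393/(π·(0.0403)³) = 2.640×10^8 Pa.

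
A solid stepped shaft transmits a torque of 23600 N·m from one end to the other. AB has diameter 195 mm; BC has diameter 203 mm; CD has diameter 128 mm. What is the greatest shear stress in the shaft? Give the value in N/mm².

57.3 N/mm²

Under the same torque, τ_max = 16T/(πd³) is largest where d is smallest — segment CD (d = 128 mm).
τ_max = 16·23600/(π·(0.128)³) = 5.731×10^7 Pa.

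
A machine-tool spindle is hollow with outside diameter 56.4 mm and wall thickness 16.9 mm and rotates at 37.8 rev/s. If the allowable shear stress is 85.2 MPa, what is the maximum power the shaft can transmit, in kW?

J = π(d_o⁴ − d_i⁴)/32 = π(0.0564⁴ − 0.0226⁴)/32 = 9.678×10^-7 m⁴.
T_max = τ_allow·J/r = 8.52×10^7 × 9.678×10^-7 / 0.0282 = 2924 N·m.
ω = 2π·37.8 = 237.5 rad/s, so P_max = T_max·ω = 6.944×10^5 W.

694 kW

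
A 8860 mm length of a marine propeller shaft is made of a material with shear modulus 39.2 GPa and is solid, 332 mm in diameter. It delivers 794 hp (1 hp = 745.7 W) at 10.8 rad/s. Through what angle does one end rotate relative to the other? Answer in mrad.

ω = 10.8 rad/s, so T = P/ω = 794×745.7 / 10.80 = 54820 N·m.
J = πd⁴/32 = π(0.332)⁴/32 = 1.193×10^-3 m⁴.
θ = T·L/(G·J) = 54820 × 8.86 / (39.2×10⁹ × 1.193×10^-3) = 0.01039 rad.

10.4 mrad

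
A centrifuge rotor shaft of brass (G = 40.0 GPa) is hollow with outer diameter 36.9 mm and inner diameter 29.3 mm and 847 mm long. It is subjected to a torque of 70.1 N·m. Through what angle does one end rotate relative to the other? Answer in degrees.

J = π(d_o⁴ − d_i⁴)/32 = π(0.0369⁴ − 0.0293⁴)/32 = 1.097×10^-7 m⁴.
θ = T·L/(G·J) = 70.10 × 0.847 / (40.0×10⁹ × 1.097×10^-7) = 0.01354 rad.

0.776°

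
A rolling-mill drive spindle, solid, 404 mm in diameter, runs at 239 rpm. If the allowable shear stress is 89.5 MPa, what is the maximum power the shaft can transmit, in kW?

29000 kW

J = πd⁴/32 = π(0.404)⁴/32 = 2.615×10^-3 m⁴.
T_max = τ_allow·J/r = 8.95×10^7 × 2.615×10^-3 / 0.202 = 1.159e6 N·m.
ω = 2π·239/60 = 25.03 rad/s, so P_max = T_max·ω = 2.900×10^7 W.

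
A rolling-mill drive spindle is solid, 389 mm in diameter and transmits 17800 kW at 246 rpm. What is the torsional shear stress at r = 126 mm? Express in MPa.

38.7 MPa

ω = 2π·246/60 = 25.76 rad/s, so T = P/ω = 17800×10³ / 25.76 = 691000 N·m.
J = πd⁴/32 = π(0.389)⁴/32 = 2.248×10^-3 m⁴.
Shear stress varies linearly with radius: τ = T·r/J = 691000 × 0.126 / 2.248×10^-3 = 3.873×10^7 Pa.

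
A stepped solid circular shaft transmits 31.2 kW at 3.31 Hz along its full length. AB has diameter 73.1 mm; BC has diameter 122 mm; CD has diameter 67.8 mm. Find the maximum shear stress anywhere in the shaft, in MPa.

24.5 MPa

ω = 2π·3.31 = 20.80 rad/s, so T = P/ω = 31.2×10³ / 20.80 = 1500 N·m.
Under the same torque, τ_max = 16T/(πd³) is largest where d is smallest — segment CD (d = 67.8 mm).
τ_max = 16·1500/(π·(0.0678)³) = 2.451×10^7 Pa.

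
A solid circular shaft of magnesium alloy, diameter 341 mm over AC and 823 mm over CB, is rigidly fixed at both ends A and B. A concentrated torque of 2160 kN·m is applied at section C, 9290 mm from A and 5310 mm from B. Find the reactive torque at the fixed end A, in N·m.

35800 N·m

Compatibility: T_A·a/J_AC = T_B·b/J_CB with T_A + T_B = T₀.
J_AC = 1.33×10^-3 m⁴, J_CB = 0.0450 m⁴, so T_A = T₀·(J_AC/a)/((J_AC/a)+(J_CB/b)) = 35780 N·m, T_B = 2.124e6 N·m.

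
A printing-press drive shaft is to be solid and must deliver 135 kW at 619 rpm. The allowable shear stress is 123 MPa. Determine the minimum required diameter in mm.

ω = 2π·619/60 = 64.82 rad/s, so T = P/ω = 135×10³ / 64.82 = 2083 N·m.
For a solid shaft τ_max = 16T/(πd³), so d = (16T/(π τ_allow))^(1/3) = (16·2083/(π·1.23×10^8))^(1/3) = 0.04418 m.

44.2 mm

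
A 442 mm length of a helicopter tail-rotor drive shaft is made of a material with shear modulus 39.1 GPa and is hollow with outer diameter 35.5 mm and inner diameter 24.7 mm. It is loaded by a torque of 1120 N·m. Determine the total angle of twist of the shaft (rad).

J = π(d_o⁴ − d_i⁴)/32 = π(0.0355⁴ − 0.0247⁴)/32 = 1.194×10^-7 m⁴.
θ = T·L/(G·J) = 1120 × 0.442 / (39.1×10⁹ × 1.194×10^-7) = 0.1061 rad.

0.106 rad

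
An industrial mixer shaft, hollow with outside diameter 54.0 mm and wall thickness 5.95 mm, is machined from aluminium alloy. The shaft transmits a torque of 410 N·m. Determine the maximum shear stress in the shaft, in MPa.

J = π(d_o⁴ − d_i⁴)/32 = π(0.0540⁴ − 0.0421⁴)/32 = 5.264×10^-7 m⁴.
τ_max = T·r/J = 410.0 × 0.0270 / 5.264×10^-7 = 2.103×10^7 Pa.

21.0 MPa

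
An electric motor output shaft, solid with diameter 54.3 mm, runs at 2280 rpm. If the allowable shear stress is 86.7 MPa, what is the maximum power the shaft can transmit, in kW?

J = πd⁴/32 = π(0.0543)⁴/32 = 8.535×10^-7 m⁴.
T_max = τ_allow·J/r = 8.67×10^7 × 8.535×10^-7 / 0.0271 = 2726 N·m.
ω = 2π·2280/60 = 238.8 rad/s, so P_max = T_max·ω = 6.507×10^5 W.

651 kW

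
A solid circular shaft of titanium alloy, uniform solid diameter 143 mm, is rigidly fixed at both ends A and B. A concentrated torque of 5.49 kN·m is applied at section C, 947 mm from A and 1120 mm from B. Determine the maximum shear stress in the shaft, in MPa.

With uniform GJ and both ends fixed, compatibility θ_AC = θ_CB gives T_A·a = T_B·b, together with T_A + T_B = T₀.
T_A = T₀·b/(a+b) = 5490·1120/2067 = 2975 N·m; T_B = 2515 N·m.
τ in each portion: τ_AC = 5.18×10^6 Pa, τ_CB = 4.38×10^6 Pa; maximum is in AC.
τ_max = T_AC·r/J = 2975·0.0715/4.11×10^-5 = 5.181×10^6 Pa.

5.18 MPa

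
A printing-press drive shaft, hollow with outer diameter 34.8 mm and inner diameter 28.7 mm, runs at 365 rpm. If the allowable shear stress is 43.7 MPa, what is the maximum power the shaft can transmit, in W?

J = π(d_o⁴ − d_i⁴)/32 = π(0.0348⁴ − 0.0287⁴)/32 = 7.738×10^-8 m⁴.
T_max = τ_allow·J/r = 4.37×10^7 × 7.738×10^-8 / 0.0174 = 194.3 N·m.
ω = 2π·365/60 = 38.22 rad/s, so P_max = T_max·ω = 7428 W.

7430 W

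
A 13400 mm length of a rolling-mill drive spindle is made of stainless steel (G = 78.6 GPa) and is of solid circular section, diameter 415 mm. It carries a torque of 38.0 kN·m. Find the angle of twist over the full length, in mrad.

J = πd⁴/32 = π(0.415)⁴/32 = 2.912×10^-3 m⁴.
θ = T·L/(G·J) = 38000 × 13.4 / (78.6×10⁹ × 2.912×10^-3) = 2.225×10^-3 rad.

2.22 mrad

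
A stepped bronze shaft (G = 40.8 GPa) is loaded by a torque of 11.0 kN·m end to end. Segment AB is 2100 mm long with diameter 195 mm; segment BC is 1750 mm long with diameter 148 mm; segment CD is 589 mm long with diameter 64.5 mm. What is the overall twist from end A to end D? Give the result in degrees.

J_AB = π(0.195)⁴/32 = 1.42×10^-4 m⁴; J_BC = π(0.148)⁴/32 = 4.71×10^-5 m⁴; J_CD = π(0.0645)⁴/32 = 1.70×10^-6 m⁴.
θ = (T/G)·Σ L_i/J_i = (11000/40.8×10⁹)·(2.10/1.42×10^-4 + 1.75/4.71×10^-5 + 0.589/1.70×10^-6) = 0.1075 rad.

6.16°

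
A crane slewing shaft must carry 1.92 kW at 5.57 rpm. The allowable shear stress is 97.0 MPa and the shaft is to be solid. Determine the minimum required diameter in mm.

55.7 mm

ω = 2π·5.57/60 = 0.5833 rad/s, so T = P/ω = 1.92×10³ / 0.5833 = 3292 N·m.
For a solid shaft τ_max = 16T/(πd³), so d = (16T/(π τ_allow))^(1/3) = (16·3292/(π·9.70×10^7))^(1/3) = 0.05570 m.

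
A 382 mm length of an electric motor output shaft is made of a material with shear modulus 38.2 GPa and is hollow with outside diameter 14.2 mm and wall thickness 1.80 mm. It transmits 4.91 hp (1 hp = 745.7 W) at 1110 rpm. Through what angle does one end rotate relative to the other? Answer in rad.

0.114 rad

ω = 2π·1110/60 = 116.2 rad/s, so T = P/ω = 4.91×745.7 / 116.2 = 31.50 N·m.
J = π(d_o⁴ − d_i⁴)/32 = π(0.0142⁴ − 0.0106⁴)/32 = 2.752×10^-9 m⁴.
θ = T·L/(G·J) = 31.50 × 0.382 / (38.2×10⁹ × 2.752×10^-9) = 0.1144 rad.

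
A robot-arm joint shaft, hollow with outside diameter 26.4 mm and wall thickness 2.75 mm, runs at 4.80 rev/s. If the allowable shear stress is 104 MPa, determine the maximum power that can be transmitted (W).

6880 W

J = π(d_o⁴ − d_i⁴)/32 = π(0.0264⁴ − 0.0209⁴)/32 = 2.896×10^-8 m⁴.
T_max = τ_allow·J/r = 1.04×10^8 × 2.896×10^-8 / 0.0132 = 228.1 N·m.
ω = 2π·4.80 = 30.16 rad/s, so P_max = T_max·ω = 6881 W.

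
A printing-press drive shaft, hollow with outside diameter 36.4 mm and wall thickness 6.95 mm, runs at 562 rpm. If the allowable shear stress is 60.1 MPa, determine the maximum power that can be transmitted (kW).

28.6 kW

J = π(d_o⁴ − d_i⁴)/32 = π(0.0364⁴ − 0.0225⁴)/32 = 1.472×10^-7 m⁴.
T_max = τ_allow·J/r = 6.01×10^7 × 1.472×10^-7 / 0.0182 = 486.0 N·m.
ω = 2π·562/60 = 58.85 rad/s, so P_max = T_max·ω = 2.860×10^4 W.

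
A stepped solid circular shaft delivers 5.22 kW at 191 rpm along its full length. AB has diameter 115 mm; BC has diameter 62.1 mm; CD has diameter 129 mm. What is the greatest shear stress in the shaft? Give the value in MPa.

ω = 2π·191/60 = 20.00 rad/s, so T = P/ω = 5.22×10³ / 20.00 = 261.0 N·m.
Under the same torque, τ_max = 16T/(πd³) is largest where d is smallest — segment BC (d = 62.1 mm).
τ_max = 16·261.0/(π·(0.0621)³) = 5.550×10^6 Pa.

5.55 MPa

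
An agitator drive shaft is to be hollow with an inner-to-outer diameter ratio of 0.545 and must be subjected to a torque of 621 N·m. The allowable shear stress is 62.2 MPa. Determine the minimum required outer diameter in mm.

For a hollow shaft with d_i/d_o = 0.545: τ_max = 16T/(π d_o³ (1−k⁴)), so d_o = [16T/(π τ_allow (1−k⁴))]^(1/3) = [16·621.0/(π·6.22×10^7·0.9118)]^(1/3) = 0.03821 m.

38.2 mm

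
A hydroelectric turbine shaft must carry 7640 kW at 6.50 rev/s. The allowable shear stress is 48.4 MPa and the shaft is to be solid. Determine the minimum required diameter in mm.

ω = 2π·6.50 = 40.84 rad/s, so T = P/ω = 7640×10³ / 40.84 = 187100 N·m.
For a solid shaft τ_max = 16T/(πd³), so d = (16T/(π τ_allow))^(1/3) = (16·187100/(π·4.84×10^7))^(1/3) = 0.2700 m.

270 mm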